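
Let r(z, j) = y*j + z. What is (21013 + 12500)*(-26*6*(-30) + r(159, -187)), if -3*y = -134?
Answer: -117753511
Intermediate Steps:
y = 134/3 (y = -1/3*(-134) = 134/3 ≈ 44.667)
r(z, j) = z + 134*j/3 (r(z, j) = 134*j/3 + z = z + 134*j/3)
(21013 + 12500)*(-26*6*(-30) + r(159, -187)) = (21013 + 12500)*(-26*6*(-30) + (159 + (134/3)*(-187))) = 33513*(-156*(-30) + (159 - 25058/3)) = 33513*(4680 - 24581/3) = 33513*(-10541/3) = -117753511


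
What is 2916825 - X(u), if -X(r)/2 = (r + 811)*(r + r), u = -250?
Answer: 2355825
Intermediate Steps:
X(r) = -4*r*(811 + r) (X(r) = -2*(r + 811)*(r + r) = -2*(811 + r)*2*r = -4*r*(811 + r))
2916825 - X(u) = 2916825 - (-4)*(-250)*(811 - 250) = 2916825 - (-4)*(-250)*561 = 2916825 - 1*561000 = 2916825 - 561000 = 2355825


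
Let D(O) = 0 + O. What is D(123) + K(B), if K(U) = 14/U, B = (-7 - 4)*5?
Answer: 6751/55 ≈ 122.75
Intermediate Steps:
D(O) = O
B = -55 (B = -11*5 = -55)
D(123) + K(B) = 123 + 14/(-55) = 123 + 14*(-1/55) = 123 - 14/55 = 6751/55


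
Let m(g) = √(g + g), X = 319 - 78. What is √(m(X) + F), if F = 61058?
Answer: √(61058 + √482) ≈ 247.14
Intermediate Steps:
X = 241
m(g) = √2*√g (m(g) = √(2*g) = √2*√g)
√(m(X) + F) = √(√2*√241 + 61058) = √(√482 + 61058) = √(61058 + √482)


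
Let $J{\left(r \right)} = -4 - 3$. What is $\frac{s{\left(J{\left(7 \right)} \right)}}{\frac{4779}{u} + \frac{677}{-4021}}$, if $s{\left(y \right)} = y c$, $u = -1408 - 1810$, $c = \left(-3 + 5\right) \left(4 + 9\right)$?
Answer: $\frac{181154092}{1645765} \approx 110.07$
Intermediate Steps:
$c = 26$ ($c = 2 \cdot 13 = 26$)
$u = -3218$
$J{\left(r \right)} = -7$ ($J{\left(r \right)} = -4 - 3 = -7$)
$s{\left(y \right)} = 26 y$ ($s{\left(y \right)} = y 26 = 26 y$)
$\frac{s{\left(J{\left(7 \right)} \right)}}{\frac{4779}{u} + \frac{677}{-4021}} = \frac{26 \left(-7\right)}{\frac{4779}{-3218} + \frac{677}{-4021}} = - \frac{182}{4779 \left(- \frac{1}{3218}\right) + 677 \left(- \frac{1}{4021}\right)} = - \frac{182}{- \frac{4779}{3218} - \frac{677}{4021}} = - \frac{182}{- \frac{21394945}{12939578}} = \left(-182\right) \left(- \frac{12939578}{21394945}\right) = \frac{181154092}{1645765}$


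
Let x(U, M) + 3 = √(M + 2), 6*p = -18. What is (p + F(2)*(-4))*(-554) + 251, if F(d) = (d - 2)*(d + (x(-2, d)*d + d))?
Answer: 1913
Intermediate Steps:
p = -3 (p = (⅙)*(-18) = -3)
x(U, M) = -3 + √(2 + M) (x(U, M) = -3 + √(M + 2) = -3 + √(2 + M))
F(d) = (-2 + d)*(2*d + d*(-3 + √(2 + d))) (F(d) = (d - 2)*(d + ((-3 + √(2 + d))*d + d)) = (-2 + d)*(d + (d*(-3 + √(2 + d)) + d)) = (-2 + d)*(d + (d + d*(-3 + √(2 + d)))) = (-2 + d)*(2*d + d*(-3 + √(2 + d))))
(p + F(2)*(-4))*(-554) + 251 = (-3 + (2*(2 - 1*2 - 2*√(2 + 2) + 2*√(2 + 2)))*(-4))*(-554) + 251 = (-3 + (2*(2 - 2 - 2*√4 + 2*√4))*(-4))*(-554) + 251 = (-3 + (2*(2 - 2 - 2*2 + 2*2))*(-4))*(-554) + 251 = (-3 + (2*(2 - 2 - 4 + 4))*(-4))*(-554) + 251 = (-3 + (2*0)*(-4))*(-554) + 251 = (-3 + 0*(-4))*(-554) + 251 = (-3 + 0)*(-554) + 251 = -3*(-554) + 251 = 1662 + 251 = 1913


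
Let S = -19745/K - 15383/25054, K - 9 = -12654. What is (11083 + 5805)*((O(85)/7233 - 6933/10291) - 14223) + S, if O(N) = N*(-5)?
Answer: -377635213454948532427249/1572101894327166 ≈ -2.4021e+8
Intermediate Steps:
K = -12645 (K = 9 - 12654 = -12645)
O(N) = -5*N
S = 60034639/63361566 (S = -19745/(-12645) - 15383/25054 = -19745*(-1/12645) - 15383*1/25054 = 3949/2529 - 15383/25054 = 60034639/63361566 ≈ 0.94749)
(11083 + 5805)*((O(85)/7233 - 6933/10291) - 14223) + S = (11083 + 5805)*((-5*85/7233 - 6933/10291) - 14223) + 60034639/63361566 = 16888*((-425*1/7233 - 6933*1/10291) - 14223) + 60034639/63361566 = 16888*((-425/7233 - 6933/10291) - 14223) + 60034639/63361566 = 16888*(-54520064/74434803 - 14223) + 60034639/63361566 = 16888*(-1058740723133/74434803) + 60034639/63361566 = -17880013332270104/74434803 + 60034639/63361566 = -377635213454948532427249/1572101894327166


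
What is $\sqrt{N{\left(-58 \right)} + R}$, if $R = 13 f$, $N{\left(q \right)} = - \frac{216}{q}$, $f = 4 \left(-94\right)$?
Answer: $\frac{2 i \sqrt{1026919}}{29} \approx 69.888 i$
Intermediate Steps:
$f = -376$
$R = -4888$ ($R = 13 \left(-376\right) = -4888$)
$\sqrt{N{\left(-58 \right)} + R} = \sqrt{- \frac{216}{-58} - 4888} = \sqrt{\left(-216\right) \left(- \frac{1}{58}\right) - 4888} = \sqrt{\frac{108}{29} - 4888} = \sqrt{- \frac{141644}{29}} = \frac{2 i \sqrt{1026919}}{29}$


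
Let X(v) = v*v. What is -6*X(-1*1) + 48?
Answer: 42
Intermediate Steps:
X(v) = v²
-6*X(-1*1) + 48 = -6*(-1*1)² + 48 = -6*(-1)² + 48 = -6*1 + 48 = -6 + 48 = 42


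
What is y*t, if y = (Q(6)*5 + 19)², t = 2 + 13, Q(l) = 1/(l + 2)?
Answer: 369735/64 ≈ 5777.1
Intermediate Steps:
Q(l) = 1/(2 + l)
t = 15
y = 24649/64 (y = (5/(2 + 6) + 19)² = (5/8 + 19)² = (157/8)² = 24649/64 ≈ 385.14)
y*t = (24649/64)*15 = 369735/64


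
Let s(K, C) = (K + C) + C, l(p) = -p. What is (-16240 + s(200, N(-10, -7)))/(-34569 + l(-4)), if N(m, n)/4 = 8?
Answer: 15976/34565 ≈ 0.46220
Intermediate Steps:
N(m, n) = 32 (N(m, n) = 4*8 = 32)
s(K, C) = K + 2*C (s(K, C) = (C + K) + C = K + 2*C)
(-16240 + s(200, N(-10, -7)))/(-34569 + l(-4)) = (-16240 + (200 + 2*32))/(-34569 - 1*(-4)) = (-16240 + (200 + 64))/(-34569 + 4) = (-16240 + 264)/(-34565) = -15976*(-1/34565) = 15976/34565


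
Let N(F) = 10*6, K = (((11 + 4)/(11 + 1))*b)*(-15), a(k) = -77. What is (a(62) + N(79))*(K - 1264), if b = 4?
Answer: 22763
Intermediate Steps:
K = -75 (K = (((11 + 4)/(11 + 1))*4)*(-15) = ((15/12)*4)*(-15) = ((15*(1/12))*4)*(-15) = ((5/4)*4)*(-15) = 5*(-15) = -75)
N(F) = 60
(a(62) + N(79))*(K - 1264) = (-77 + 60)*(-75 - 1264) = -17*(-1339) = 22763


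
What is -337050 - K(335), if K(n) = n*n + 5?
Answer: -449280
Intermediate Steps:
K(n) = 5 + n**2 (K(n) = n**2 + 5 = 5 + n**2)
-337050 - K(335) = -337050 - (5 + 335**2) = -337050 - (5 + 112225) = -337050 - 1*112230 = -337050 - 112230 = -449280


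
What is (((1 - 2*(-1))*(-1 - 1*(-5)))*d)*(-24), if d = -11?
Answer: 3168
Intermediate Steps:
(((1 - 2*(-1))*(-1 - 1*(-5)))*d)*(-24) = (((1 - 2*(-1))*(-1 - 1*(-5)))*(-11))*(-24) = (((1 + 2)*(-1 + 5))*(-11))*(-24) = ((3*4)*(-11))*(-24) = (12*(-11))*(-24) = -132*(-24) = 3168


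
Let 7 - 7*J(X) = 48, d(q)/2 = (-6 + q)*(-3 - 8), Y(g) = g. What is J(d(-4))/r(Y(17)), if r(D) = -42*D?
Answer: 41/4998 ≈ 0.0082033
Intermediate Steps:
d(q) = 132 - 22*q (d(q) = 2*((-6 + q)*(-3 - 8)) = 2*((-6 + q)*(-11)) = 2*(66 - 11*q) = 132 - 22*q)
J(X) = -41/7 (J(X) = 1 - ⅐*48 = 1 - 48/7 = -41/7)
J(d(-4))/r(Y(17)) = -41/(7*((-42*17))) = -41/7/(-714) = -41/7*(-1/714) = 41/4998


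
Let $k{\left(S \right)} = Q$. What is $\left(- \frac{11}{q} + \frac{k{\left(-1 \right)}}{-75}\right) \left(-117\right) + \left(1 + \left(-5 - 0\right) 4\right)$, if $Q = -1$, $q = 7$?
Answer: $\frac{28577}{175} \approx 163.3$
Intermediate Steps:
$k{\left(S \right)} = -1$
$\left(- \frac{11}{q} + \frac{k{\left(-1 \right)}}{-75}\right) \left(-117\right) + \left(1 + \left(-5 - 0\right) 4\right) = \left(- \frac{11}{7} - \frac{1}{-75}\right) \left(-117\right) + \left(1 + \left(-5 - 0\right) 4\right) = \left(\left(-11\right) \frac{1}{7} - - \frac{1}{75}\right) \left(-117\right) + \left(1 + \left(-5 + 0\right) 4\right) = \left(- \frac{11}{7} + \frac{1}{75}\right) \left(-117\right) + \left(1 - 20\right) = \left(- \frac{818}{525}\right) \left(-117\right) + \left(1 - 20\right) = \frac{31902}{175} - 19 = \frac{28577}{175}$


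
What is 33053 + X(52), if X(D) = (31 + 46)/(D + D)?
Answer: 3437589/104 ≈ 33054.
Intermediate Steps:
X(D) = 77/(2*D) (X(D) = 77/((2*D)) = 77*(1/(2*D)) = 77/(2*D))
33053 + X(52) = 33053 + (77/2)/52 = 33053 + (77/2)*(1/52) = 33053 + 77/104 = 3437589/104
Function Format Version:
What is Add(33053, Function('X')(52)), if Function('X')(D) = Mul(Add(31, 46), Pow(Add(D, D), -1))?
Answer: Rational(3437589, 104) ≈ 33054.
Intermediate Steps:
Function('X')(D) = Mul(Rational(77, 2), Pow(D, -1)) (Function('X')(D) = Mul(77, Pow(Mul(2, D), -1)) = Mul(77, Mul(Rational(1, 2), Pow(D, -1))) = Mul(Rational(77, 2), Pow(D, -1)))
Add(33053, Function('X')(52)) = Add(33053, Mul(Rational(77, 2), Pow(52, -1))) = Add(33053, Mul(Rational(77, 2), Rational(1, 52))) = Add(33053, Rational(77, 104)) = Rational(3437589, 104)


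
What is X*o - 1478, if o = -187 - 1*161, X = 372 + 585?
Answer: -334514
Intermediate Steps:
X = 957
o = -348 (o = -187 - 161 = -348)
X*o - 1478 = 957*(-348) - 1478 = -333036 - 1478 = -334514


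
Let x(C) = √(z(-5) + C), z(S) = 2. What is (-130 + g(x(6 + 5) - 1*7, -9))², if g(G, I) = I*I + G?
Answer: (56 - √13)² ≈ 2745.2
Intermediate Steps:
x(C) = √(2 + C)
g(G, I) = G + I² (g(G, I) = I² + G = G + I²)
(-130 + g(x(6 + 5) - 1*7, -9))² = (-130 + ((√(2 + (6 + 5)) - 1*7) + (-9)²))² = (-130 + ((√(2 + 11) - 7) + 81))² = (-130 + ((√13 - 7) + 81))² = (-130 + ((-7 + √13) + 81))² = (-130 + (74 + √13))² = (-56 + √13)²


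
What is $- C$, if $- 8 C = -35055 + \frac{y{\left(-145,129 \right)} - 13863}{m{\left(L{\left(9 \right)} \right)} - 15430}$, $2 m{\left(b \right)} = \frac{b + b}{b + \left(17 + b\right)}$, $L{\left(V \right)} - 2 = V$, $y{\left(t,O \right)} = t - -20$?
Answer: $- \frac{21094116213}{4814072} \approx -4381.8$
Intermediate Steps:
$y{\left(t,O \right)} = 20 + t$ ($y{\left(t,O \right)} = t + 20 = 20 + t$)
$L{\left(V \right)} = 2 + V$
$m{\left(b \right)} = \frac{b}{17 + 2 b}$ ($m{\left(b \right)} = \frac{\left(b + b\right) \frac{1}{b + \left(17 + b\right)}}{2} = \frac{2 b \frac{1}{17 + 2 b}}{2} = \frac{b}{17 + 2 b}$)
$C = \frac{21094116213}{4814072}$ ($C = - \frac{-35055 + \frac{\left(20 - 145\right) - 13863}{\frac{2 + 9}{17 + 2 \left(2 + 9\right)} - 15430}}{8} = - \frac{-35055 + \frac{-125 - 13863}{\frac{11}{17 + 2 \cdot 11} - 15430}}{8} = - \frac{-35055 - \frac{13988}{\frac{11}{17 + 22} - 15430}}{8} = - \frac{-35055 - \frac{13988}{\frac{11}{39} - 15430}}{8} = - \frac{-35055 - \frac{13988}{- \frac{601759}{39}}}{8} = - \frac{-35055 - - \frac{545532}{601759}}{8} = - \frac{-35055 + \frac{545532}{601759}}{8} = \left(- \frac{1}{8}\right) \left(- \frac{21094116213}{601759}\right) = \frac{21094116213}{4814072} \approx 4381.8$)
$- C = \left(-1\right) \frac{21094116213}{4814072} = - \frac{21094116213}{4814072}$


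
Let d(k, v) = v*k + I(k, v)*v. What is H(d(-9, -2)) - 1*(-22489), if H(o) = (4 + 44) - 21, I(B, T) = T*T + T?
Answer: 22516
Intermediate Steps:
I(B, T) = T + T² (I(B, T) = T² + T = T + T²)
d(k, v) = k*v + v²*(1 + v) (d(k, v) = v*k + (v*(1 + v))*v = k*v + v²*(1 + v))
H(o) = 27 (H(o) = 48 - 21 = 27)
H(d(-9, -2)) - 1*(-22489) = 27 - 1*(-22489) = 27 + 22489 = 22516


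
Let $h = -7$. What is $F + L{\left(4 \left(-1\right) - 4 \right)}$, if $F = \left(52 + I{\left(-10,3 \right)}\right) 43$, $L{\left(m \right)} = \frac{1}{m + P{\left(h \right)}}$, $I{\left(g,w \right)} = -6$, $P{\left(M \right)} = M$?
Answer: $\frac{29669}{15} \approx 1977.9$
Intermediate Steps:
$L{\left(m \right)} = \frac{1}{-7 + m}$ ($L{\left(m \right)} = \frac{1}{m - 7} = \frac{1}{-7 + m}$)
$F = 1978$ ($F = \left(52 - 6\right) 43 = 46 \cdot 43 = 1978$)
$F + L{\left(4 \left(-1\right) - 4 \right)} = 1978 + \frac{1}{-7 + \left(4 \left(-1\right) - 4\right)} = 1978 + \frac{1}{-7 - 8} = 1978 + \frac{1}{-15} = 1978 - \frac{1}{15} = \frac{29669}{15}$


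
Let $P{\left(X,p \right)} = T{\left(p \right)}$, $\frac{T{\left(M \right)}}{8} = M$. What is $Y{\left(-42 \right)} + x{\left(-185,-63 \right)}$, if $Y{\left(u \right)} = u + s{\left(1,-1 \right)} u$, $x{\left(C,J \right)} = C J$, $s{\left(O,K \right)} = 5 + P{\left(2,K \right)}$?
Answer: $11739$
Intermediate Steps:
$T{\left(M \right)} = 8 M$
$P{\left(X,p \right)} = 8 p$
$s{\left(O,K \right)} = 5 + 8 K$
$Y{\left(u \right)} = - 2 u$ ($Y{\left(u \right)} = u + \left(5 + 8 \left(-1\right)\right) u = u + \left(5 - 8\right) u = u - 3 u = - 2 u$)
$Y{\left(-42 \right)} + x{\left(-185,-63 \right)} = \left(-2\right) \left(-42\right) - -11655 = 84 + 11655 = 11739$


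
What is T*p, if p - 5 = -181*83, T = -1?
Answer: 15018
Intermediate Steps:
p = -15018 (p = 5 - 181*83 = 5 - 15023 = -15018)
T*p = -1*(-15018) = 15018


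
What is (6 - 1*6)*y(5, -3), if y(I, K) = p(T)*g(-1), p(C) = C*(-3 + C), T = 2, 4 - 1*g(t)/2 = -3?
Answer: 0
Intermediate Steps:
g(t) = 14 (g(t) = 8 - 2*(-3) = 8 + 6 = 14)
y(I, K) = -28 (y(I, K) = (2*(-3 + 2))*14 = (2*(-1))*14 = -2*14 = -28)
(6 - 1*6)*y(5, -3) = (6 - 1*6)*(-28) = (6 - 6)*(-28) = 0*(-28) = 0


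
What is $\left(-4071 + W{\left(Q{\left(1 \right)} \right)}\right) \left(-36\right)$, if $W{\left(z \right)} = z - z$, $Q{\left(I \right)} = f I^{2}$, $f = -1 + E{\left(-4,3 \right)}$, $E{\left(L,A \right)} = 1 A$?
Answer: $146556$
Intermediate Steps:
$E{\left(L,A \right)} = A$
$f = 2$ ($f = -1 + 3 = 2$)
$Q{\left(I \right)} = 2 I^{2}$
$W{\left(z \right)} = 0$
$\left(-4071 + W{\left(Q{\left(1 \right)} \right)}\right) \left(-36\right) = \left(-4071 + 0\right) \left(-36\right) = \left(-4071\right) \left(-36\right) = 146556$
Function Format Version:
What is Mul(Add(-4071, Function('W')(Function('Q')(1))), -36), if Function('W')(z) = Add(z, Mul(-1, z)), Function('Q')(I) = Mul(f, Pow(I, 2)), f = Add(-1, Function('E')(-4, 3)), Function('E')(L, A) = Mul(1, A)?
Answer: 146556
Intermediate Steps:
Function('E')(L, A) = A
f = 2 (f = Add(-1, 3) = 2)
Function('Q')(I) = Mul(2, Pow(I, 2))
Function('W')(z) = 0
Mul(Add(-4071, Function('W')(Function('Q')(1))), -36) = Mul(Add(-4071, 0), -36) = Mul(-4071, -36) = 146556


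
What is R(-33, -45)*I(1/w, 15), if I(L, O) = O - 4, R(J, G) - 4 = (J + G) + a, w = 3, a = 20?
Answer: -594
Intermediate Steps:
R(J, G) = 24 + G + J (R(J, G) = 4 + ((J + G) + 20) = 4 + ((G + J) + 20) = 4 + (20 + G + J) = 24 + G + J)
I(L, O) = -4 + O
R(-33, -45)*I(1/w, 15) = (24 - 45 - 33)*(-4 + 15) = -54*11 = -594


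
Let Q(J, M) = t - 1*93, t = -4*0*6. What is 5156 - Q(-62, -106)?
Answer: 5249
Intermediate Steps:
t = 0 (t = 0*6 = 0)
Q(J, M) = -93 (Q(J, M) = 0 - 1*93 = 0 - 93 = -93)
5156 - Q(-62, -106) = 5156 - 1*(-93) = 5156 + 93 = 5249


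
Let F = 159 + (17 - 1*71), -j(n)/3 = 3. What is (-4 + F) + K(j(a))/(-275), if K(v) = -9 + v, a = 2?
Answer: 27793/275 ≈ 101.07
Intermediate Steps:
j(n) = -9 (j(n) = -3*3 = -9)
F = 105 (F = 159 + (17 - 71) = 159 - 54 = 105)
(-4 + F) + K(j(a))/(-275) = (-4 + 105) + (-9 - 9)/(-275) = 101 - 18*(-1/275) = 101 + 18/275 = 27793/275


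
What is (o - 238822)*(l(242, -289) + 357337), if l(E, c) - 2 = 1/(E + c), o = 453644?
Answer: 3607920882104/47 ≈ 7.6764e+10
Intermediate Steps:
l(E, c) = 2 + 1/(E + c)
(o - 238822)*(l(242, -289) + 357337) = (453644 - 238822)*((1 + 2*242 + 2*(-289))/(242 - 289) + 357337) = 214822*((1 + 484 - 578)/(-47) + 357337) = 214822*(-1/47*(-93) + 357337) = 214822*(93/47 + 357337) = 214822*(16794932/47) = 3607920882104/47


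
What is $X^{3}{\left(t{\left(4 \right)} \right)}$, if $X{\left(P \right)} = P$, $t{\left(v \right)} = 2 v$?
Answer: $512$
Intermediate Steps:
$X^{3}{\left(t{\left(4 \right)} \right)} = \left(2 \cdot 4\right)^{3} = 8^{3} = 512$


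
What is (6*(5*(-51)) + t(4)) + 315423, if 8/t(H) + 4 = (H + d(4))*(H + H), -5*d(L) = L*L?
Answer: 941689/3 ≈ 3.1390e+5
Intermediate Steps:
d(L) = -L**2/5 (d(L) = -L*L/5 = -L**2/5)
t(H) = 8/(-4 + 2*H*(-16/5 + H)) (t(H) = 8/(-4 + (H - 1/5*4**2)*(H + H)) = 8/(-4 + (H - 1/5*16)*(2*H)) = 8/(-4 + (H - 16/5)*(2*H)) = 8/(-4 + (-16/5 + H)*(2*H)) = 8/(-4 + 2*H*(-16/5 + H)))
(6*(5*(-51)) + t(4)) + 315423 = (6*(5*(-51)) + 20/(-10 - 16*4 + 5*4**2)) + 315423 = (6*(-255) + 20/(-10 - 64 + 5*16)) + 315423 = (-1530 + 20/(-10 - 64 + 80)) + 315423 = (-1530 + 20/6) + 315423 = (-1530 + 20*(1/6)) + 315423 = (-1530 + 10/3) + 315423 = -4580/3 + 315423 = 941689/3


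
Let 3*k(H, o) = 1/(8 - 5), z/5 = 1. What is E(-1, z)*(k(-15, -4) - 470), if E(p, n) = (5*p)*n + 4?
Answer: 29603/3 ≈ 9867.7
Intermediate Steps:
z = 5 (z = 5*1 = 5)
k(H, o) = ⅑ (k(H, o) = 1/(3*(8 - 5)) = (⅓)/3 = (⅓)*(⅓) = ⅑)
E(p, n) = 4 + 5*n*p (E(p, n) = 5*n*p + 4 = 4 + 5*n*p)
E(-1, z)*(k(-15, -4) - 470) = (4 + 5*5*(-1))*(⅑ - 470) = (4 - 25)*(-4229/9) = -21*(-4229/9) = 29603/3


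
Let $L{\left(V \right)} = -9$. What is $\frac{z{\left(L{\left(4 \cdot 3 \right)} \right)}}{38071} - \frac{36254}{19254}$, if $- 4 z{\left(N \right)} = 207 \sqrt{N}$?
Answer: $- \frac{18127}{9627} - \frac{621 i}{152284} \approx -1.8829 - 0.0040779 i$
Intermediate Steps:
$z{\left(N \right)} = - \frac{207 \sqrt{N}}{4}$
$\frac{z{\left(L{\left(4 \cdot 3 \right)} \right)}}{38071} - \frac{36254}{19254} = \frac{\left(- \frac{207}{4}\right) \sqrt{-9}}{38071} - \frac{36254}{19254} = - \frac{207 \cdot 3 i}{4} \cdot \frac{1}{38071} - \frac{18127}{9627} = - \frac{621 i}{4} \cdot \frac{1}{38071} - \frac{18127}{9627} = - \frac{621 i}{152284} - \frac{18127}{9627} = - \frac{18127}{9627} - \frac{621 i}{152284}$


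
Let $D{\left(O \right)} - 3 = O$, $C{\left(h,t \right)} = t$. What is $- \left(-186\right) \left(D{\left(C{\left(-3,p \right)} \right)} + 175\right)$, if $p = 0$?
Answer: $33108$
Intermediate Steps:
$D{\left(O \right)} = 3 + O$
$- \left(-186\right) \left(D{\left(C{\left(-3,p \right)} \right)} + 175\right) = - \left(-186\right) \left(\left(3 + 0\right) + 175\right) = - \left(-186\right) \left(3 + 175\right) = - \left(-186\right) 178 = \left(-1\right) \left(-33108\right) = 33108$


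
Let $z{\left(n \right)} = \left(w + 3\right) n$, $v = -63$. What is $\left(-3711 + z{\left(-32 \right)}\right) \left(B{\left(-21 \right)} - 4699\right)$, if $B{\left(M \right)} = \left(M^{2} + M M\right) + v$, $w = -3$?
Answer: $14398680$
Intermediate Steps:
$z{\left(n \right)} = 0$ ($z{\left(n \right)} = \left(-3 + 3\right) n = 0 n = 0$)
$B{\left(M \right)} = -63 + 2 M^{2}$ ($B{\left(M \right)} = \left(M^{2} + M M\right) - 63 = \left(M^{2} + M^{2}\right) - 63 = 2 M^{2} - 63 = -63 + 2 M^{2}$)
$\left(-3711 + z{\left(-32 \right)}\right) \left(B{\left(-21 \right)} - 4699\right) = \left(-3711 + 0\right) \left(\left(-63 + 2 \left(-21\right)^{2}\right) - 4699\right) = - 3711 \left(\left(-63 + 2 \cdot 441\right) - 4699\right) = - 3711 \left(\left(-63 + 882\right) - 4699\right) = - 3711 \left(819 - 4699\right) = \left(-3711\right) \left(-3880\right) = 14398680$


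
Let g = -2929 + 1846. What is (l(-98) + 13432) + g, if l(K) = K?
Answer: 12251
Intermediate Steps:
g = -1083
(l(-98) + 13432) + g = (-98 + 13432) - 1083 = 13334 - 1083 = 12251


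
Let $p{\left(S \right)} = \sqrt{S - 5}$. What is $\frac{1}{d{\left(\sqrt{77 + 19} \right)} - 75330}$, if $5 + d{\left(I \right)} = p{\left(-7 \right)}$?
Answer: $- \frac{75335}{5675362237} - \frac{2 i \sqrt{3}}{5675362237} \approx -1.3274 \cdot 10^{-5} - 6.1038 \cdot 10^{-10} i$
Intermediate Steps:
$p{\left(S \right)} = \sqrt{-5 + S}$
$d{\left(I \right)} = -5 + 2 i \sqrt{3}$ ($d{\left(I \right)} = -5 + \sqrt{-5 - 7} = -5 + \sqrt{-12} = -5 + 2 i \sqrt{3}$)
$\frac{1}{d{\left(\sqrt{77 + 19} \right)} - 75330} = \frac{1}{\left(-5 + 2 i \sqrt{3}\right) - 75330} = \frac{1}{-75335 + 2 i \sqrt{3}}$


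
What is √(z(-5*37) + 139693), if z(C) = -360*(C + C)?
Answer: √272893 ≈ 522.39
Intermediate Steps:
z(C) = -720*C
√(z(-5*37) + 139693) = √(-(-3600)*37 + 139693) = √(-720*(-185) + 139693) = √(133200 + 139693) = √272893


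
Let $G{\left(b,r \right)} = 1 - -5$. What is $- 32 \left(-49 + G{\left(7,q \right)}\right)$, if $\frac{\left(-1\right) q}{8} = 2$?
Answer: $1376$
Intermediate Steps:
$q = -16$ ($q = \left(-8\right) 2 = -16$)
$G{\left(b,r \right)} = 6$ ($G{\left(b,r \right)} = 1 + 5 = 6$)
$- 32 \left(-49 + G{\left(7,q \right)}\right) = - 32 \left(-49 + 6\right) = \left(-32\right) \left(-43\right) = 1376$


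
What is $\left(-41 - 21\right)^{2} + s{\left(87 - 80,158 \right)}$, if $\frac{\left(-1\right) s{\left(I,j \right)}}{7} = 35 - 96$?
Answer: $4271$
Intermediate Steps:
$s{\left(I,j \right)} = 427$ ($s{\left(I,j \right)} = - 7 \left(35 - 96\right) = \left(-7\right) \left(-61\right) = 427$)
$\left(-41 - 21\right)^{2} + s{\left(87 - 80,158 \right)} = \left(-41 - 21\right)^{2} + 427 = \left(-62\right)^{2} + 427 = 3844 + 427 = 4271$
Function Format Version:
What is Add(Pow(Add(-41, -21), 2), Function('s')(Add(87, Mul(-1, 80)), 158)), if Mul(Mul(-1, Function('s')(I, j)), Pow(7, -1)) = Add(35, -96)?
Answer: 4271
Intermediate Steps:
Function('s')(I, j) = 427 (Function('s')(I, j) = Mul(-7, Add(35, -96)) = Mul(-7, -61) = 427)
Add(Pow(Add(-41, -21), 2), Function('s')(Add(87, Mul(-1, 80)), 158)) = Add(Pow(Add(-41, -21), 2), 427) = Add(Pow(-62, 2), 427) = Add(3844, 427) = 4271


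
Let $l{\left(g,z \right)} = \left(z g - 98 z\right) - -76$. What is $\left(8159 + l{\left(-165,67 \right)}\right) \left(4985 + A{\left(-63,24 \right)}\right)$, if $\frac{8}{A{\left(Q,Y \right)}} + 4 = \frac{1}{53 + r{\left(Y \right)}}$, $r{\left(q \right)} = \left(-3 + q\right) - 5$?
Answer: $- \frac{12861851678}{275} \approx -4.677 \cdot 10^{7}$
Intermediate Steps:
$r{\left(q \right)} = -8 + q$
$A{\left(Q,Y \right)} = \frac{8}{-4 + \frac{1}{45 + Y}}$ ($A{\left(Q,Y \right)} = \frac{8}{-4 + \frac{1}{53 + \left(-8 + Y\right)}} = \frac{8}{-4 + \frac{1}{45 + Y}}$)
$l{\left(g,z \right)} = 76 - 98 z + g z$ ($l{\left(g,z \right)} = \left(g z - 98 z\right) + 76 = \left(- 98 z + g z\right) + 76 = 76 - 98 z + g z$)
$\left(8159 + l{\left(-165,67 \right)}\right) \left(4985 + A{\left(-63,24 \right)}\right) = \left(8159 - 17545\right) \left(4985 + \frac{8 \left(-45 - 24\right)}{179 + 4 \cdot 24}\right) = \left(8159 - 17545\right) \left(4985 + \frac{8 \left(-45 - 24\right)}{179 + 96}\right) = \left(8159 - 17545\right) \left(4985 + 8 \cdot \frac{1}{275} \left(-69\right)\right) = - 9386 \left(4985 + 8 \cdot \frac{1}{275} \left(-69\right)\right) = - 9386 \left(4985 - \frac{552}{275}\right) = \left(-9386\right) \frac{1370323}{275} = - \frac{12861851678}{275}$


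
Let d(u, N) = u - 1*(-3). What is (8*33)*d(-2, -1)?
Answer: 264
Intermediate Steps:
d(u, N) = 3 + u (d(u, N) = u + 3 = 3 + u)
(8*33)*d(-2, -1) = (8*33)*(3 - 2) = 264*1 = 264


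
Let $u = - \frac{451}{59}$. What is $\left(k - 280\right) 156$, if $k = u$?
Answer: $- \frac{2647476}{59} \approx -44873.0$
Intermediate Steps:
$u = - \frac{451}{59}$ ($u = \left(-451\right) \frac{1}{59} = - \frac{451}{59} \approx -7.6441$)
$k = - \frac{451}{59} \approx -7.6441$
$\left(k - 280\right) 156 = \left(- \frac{451}{59} - 280\right) 156 = \left(- \frac{16971}{59}\right) 156 = - \frac{2647476}{59}$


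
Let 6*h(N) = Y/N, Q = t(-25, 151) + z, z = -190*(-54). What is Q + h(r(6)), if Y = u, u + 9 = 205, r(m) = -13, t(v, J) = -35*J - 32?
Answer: 192679/39 ≈ 4940.5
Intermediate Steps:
t(v, J) = -32 - 35*J
z = 10260
u = 196 (u = -9 + 205 = 196)
Y = 196
Q = 4943 (Q = (-32 - 35*151) + 10260 = (-32 - 5285) + 10260 = -5317 + 10260 = 4943)
h(N) = 98/(3*N) (h(N) = (196/N)/6 = 98/(3*N))
Q + h(r(6)) = 4943 + (98/3)/(-13) = 4943 + (98/3)*(-1/13) = 4943 - 98/39 = 192679/39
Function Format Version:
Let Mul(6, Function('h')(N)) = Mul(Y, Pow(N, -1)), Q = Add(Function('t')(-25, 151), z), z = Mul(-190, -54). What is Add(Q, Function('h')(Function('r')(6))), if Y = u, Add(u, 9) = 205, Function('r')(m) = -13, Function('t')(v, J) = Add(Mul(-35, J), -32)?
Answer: Rational(192679, 39) ≈ 4940.5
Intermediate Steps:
Function('t')(v, J) = Add(-32, Mul(-35, J))
z = 10260
u = 196 (u = Add(-9, 205) = 196)
Y = 196
Q = 4943 (Q = Add(Add(-32, Mul(-35, 151)), 10260) = Add(Add(-32, -5285), 10260) = Add(-5317, 10260) = 4943)
Function('h')(N) = Mul(Rational(98, 3), Pow(N, -1)) (Function('h')(N) = Mul(Rational(1, 6), Mul(196, Pow(N, -1))) = Mul(Rational(98, 3), Pow(N, -1)))
Add(Q, Function('h')(Function('r')(6))) = Add(4943, Mul(Rational(98, 3), Pow(-13, -1))) = Add(4943, Mul(Rational(98, 3), Rational(-1, 13))) = Add(4943, Rational(-98, 39)) = Rational(192679, 39)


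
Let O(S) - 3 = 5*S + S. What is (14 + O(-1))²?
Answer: 121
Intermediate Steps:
O(S) = 3 + 6*S (O(S) = 3 + (5*S + S) = 3 + 6*S)
(14 + O(-1))² = (14 + (3 + 6*(-1)))² = (14 + (3 - 6))² = (14 - 3)² = 11² = 121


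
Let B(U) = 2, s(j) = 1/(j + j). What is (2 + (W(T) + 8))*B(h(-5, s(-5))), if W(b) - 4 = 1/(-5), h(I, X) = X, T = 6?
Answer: 138/5 ≈ 27.600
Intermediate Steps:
s(j) = 1/(2*j)
W(b) = 19/5 (W(b) = 4 + 1/(-5) = 4 - ⅕ = 19/5)
(2 + (W(T) + 8))*B(h(-5, s(-5))) = (2 + (19/5 + 8))*2 = (2 + 59/5)*2 = (69/5)*2 = 138/5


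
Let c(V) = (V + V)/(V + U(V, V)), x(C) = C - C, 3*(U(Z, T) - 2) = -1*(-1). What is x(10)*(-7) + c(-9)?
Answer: 27/10 ≈ 2.7000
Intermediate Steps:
U(Z, T) = 7/3 (U(Z, T) = 2 + (-1*(-1))/3 = 2 + (1/3)*1 = 2 + 1/3 = 7/3)
x(C) = 0
c(V) = 2*V/(7/3 + V) (c(V) = (V + V)/(V + 7/3) = (2*V)/(7/3 + V) = 2*V/(7/3 + V))
x(10)*(-7) + c(-9) = 0*(-7) + 6*(-9)/(7 + 3*(-9)) = 0 + 6*(-9)/(7 - 27) = 0 + 6*(-9)/(-20) = 0 + 6*(-9)*(-1/20) = 0 + 27/10 = 27/10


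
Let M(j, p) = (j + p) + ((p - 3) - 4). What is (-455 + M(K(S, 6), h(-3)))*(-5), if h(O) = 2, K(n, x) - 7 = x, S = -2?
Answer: 2225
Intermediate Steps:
K(n, x) = 7 + x
M(j, p) = -7 + j + 2*p (M(j, p) = (j + p) + ((-3 + p) - 4) = (j + p) + (-7 + p) = -7 + j + 2*p)
(-455 + M(K(S, 6), h(-3)))*(-5) = (-455 + (-7 + (7 + 6) + 2*2))*(-5) = (-455 + (-7 + 13 + 4))*(-5) = (-455 + 10)*(-5) = -445*(-5) = 2225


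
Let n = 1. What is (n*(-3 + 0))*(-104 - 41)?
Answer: 435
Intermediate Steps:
(n*(-3 + 0))*(-104 - 41) = (1*(-3 + 0))*(-104 - 41) = (1*(-3))*(-145) = -3*(-145) = 435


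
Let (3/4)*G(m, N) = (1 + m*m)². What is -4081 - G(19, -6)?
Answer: -536419/3 ≈ -1.7881e+5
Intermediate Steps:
G(m, N) = 4*(1 + m²)²/3 (G(m, N) = 4*(1 + m*m)²/3 = 4*(1 + m²)²/3)
-4081 - G(19, -6) = -4081 - 4*(1 + 19²)²/3 = -4081 - 4*(1 + 361)²/3 = -4081 - 4*362²/3 = -4081 - 4*131044/3 = -4081 - 1*524176/3 = -4081 - 524176/3 = -536419/3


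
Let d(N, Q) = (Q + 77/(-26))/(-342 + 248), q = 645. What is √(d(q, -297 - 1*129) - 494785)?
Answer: 11*I*√6106179417/1222 ≈ 703.41*I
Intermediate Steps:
d(N, Q) = 77/2444 - Q/94 (d(N, Q) = (Q + 77*(-1/26))/(-94) = (Q - 77/26)*(-1/94) = (-77/26 + Q)*(-1/94) = 77/2444 - Q/94)
√(d(q, -297 - 1*129) - 494785) = √((77/2444 - (-297 - 1*129)/94) - 494785) = √((77/2444 - (-297 - 129)/94) - 494785) = √((77/2444 - 1/94*(-426)) - 494785) = √((77/2444 + 213/47) - 494785) = √(11153/2444 - 494785) = √(-1209243387/2444) = 11*I*√6106179417/1222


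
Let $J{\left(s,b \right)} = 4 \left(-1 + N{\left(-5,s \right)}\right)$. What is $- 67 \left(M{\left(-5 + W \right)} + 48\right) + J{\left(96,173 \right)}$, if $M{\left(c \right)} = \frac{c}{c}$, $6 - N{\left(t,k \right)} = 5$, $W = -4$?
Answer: $-3283$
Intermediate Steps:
$N{\left(t,k \right)} = 1$ ($N{\left(t,k \right)} = 6 - 5 = 1$)
$J{\left(s,b \right)} = 0$ ($J{\left(s,b \right)} = 4 \left(-1 + 1\right) = 4 \cdot 0 = 0$)
$M{\left(c \right)} = 1$
$- 67 \left(M{\left(-5 + W \right)} + 48\right) + J{\left(96,173 \right)} = - 67 \left(1 + 48\right) + 0 = \left(-67\right) 49 + 0 = -3283 + 0 = -3283$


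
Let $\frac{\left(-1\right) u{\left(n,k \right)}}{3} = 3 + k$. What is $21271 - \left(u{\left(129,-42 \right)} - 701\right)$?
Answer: $21855$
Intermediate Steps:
$u{\left(n,k \right)} = -9 - 3 k$ ($u{\left(n,k \right)} = - 3 \left(3 + k\right) = -9 - 3 k$)
$21271 - \left(u{\left(129,-42 \right)} - 701\right) = 21271 - \left(\left(-9 - -126\right) - 701\right) = 21271 - \left(\left(-9 + 126\right) - 701\right) = 21271 - \left(117 - 701\right) = 21271 - -584 = 21271 + 584 = 21855$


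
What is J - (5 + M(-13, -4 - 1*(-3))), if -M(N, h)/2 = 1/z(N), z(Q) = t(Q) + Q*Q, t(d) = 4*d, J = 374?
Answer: 43175/117 ≈ 369.02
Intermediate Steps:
z(Q) = Q² + 4*Q (z(Q) = 4*Q + Q*Q = 4*Q + Q² = Q² + 4*Q)
M(N, h) = -2/(N*(4 + N)) (M(N, h) = -2*1/(N*(4 + N)) = -2/(N*(4 + N)))
J - (5 + M(-13, -4 - 1*(-3))) = 374 - (5 - 2/(-13*(4 - 13))) = 374 - (5 - 2*(-1/13)/(-9)) = 374 - (5 - 2*(-1/13)*(-⅑)) = 374 - (5 - 2/117) = 374 - 1*583/117 = 374 - 583/117 = 43175/117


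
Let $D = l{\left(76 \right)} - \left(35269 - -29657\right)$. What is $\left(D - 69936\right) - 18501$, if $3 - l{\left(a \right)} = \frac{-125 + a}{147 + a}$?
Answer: $- \frac{34199231}{223} \approx -1.5336 \cdot 10^{5}$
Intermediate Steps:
$l{\left(a \right)} = 3 - \frac{-125 + a}{147 + a}$
$D = - \frac{14477780}{223}$ ($D = \frac{2 \left(283 + 76\right)}{147 + 76} - \left(35269 - -29657\right) = 2 \cdot \frac{1}{223} \cdot 359 - \left(35269 + 29657\right) = 2 \cdot \frac{1}{223} \cdot 359 - 64926 = \frac{718}{223} - 64926 = - \frac{14477780}{223} \approx -64923.0$)
$\left(D - 69936\right) - 18501 = \left(- \frac{14477780}{223} - 69936\right) - 18501 = - \frac{30073508}{223} - 18501 = - \frac{34199231}{223}$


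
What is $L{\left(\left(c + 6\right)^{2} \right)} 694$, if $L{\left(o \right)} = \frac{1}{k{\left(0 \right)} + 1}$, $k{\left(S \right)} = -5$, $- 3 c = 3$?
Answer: $- \frac{347}{2} \approx -173.5$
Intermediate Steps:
$c = -1$ ($c = \left(- \frac{1}{3}\right) 3 = -1$)
$L{\left(o \right)} = - \frac{1}{4}$ ($L{\left(o \right)} = \frac{1}{-5 + 1} = \frac{1}{-4} = - \frac{1}{4}$)
$L{\left(\left(c + 6\right)^{2} \right)} 694 = \left(- \frac{1}{4}\right) 694 = - \frac{347}{2}$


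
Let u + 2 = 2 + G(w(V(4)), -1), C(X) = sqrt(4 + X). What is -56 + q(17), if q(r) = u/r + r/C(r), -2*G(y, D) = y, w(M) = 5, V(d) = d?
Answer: -1909/34 + 17*sqrt(21)/21 ≈ -52.437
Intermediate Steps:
G(y, D) = -y/2
u = -5/2 (u = -2 + (2 - 1/2*5) = -2 + (2 - 5/2) = -2 - 1/2 = -5/2 ≈ -2.5000)
q(r) = -5/(2*r) + r/sqrt(4 + r) (q(r) = -5/(2*r) + r/(sqrt(4 + r)) = -5/(2*r) + r/sqrt(4 + r))
-56 + q(17) = -56 + (-5/2/17 + 17/sqrt(4 + 17)) = -56 + (-5/2*1/17 + 17/sqrt(21)) = -56 + (-5/34 + 17*(sqrt(21)/21)) = -56 + (-5/34 + 17*sqrt(21)/21) = -1909/34 + 17*sqrt(21)/21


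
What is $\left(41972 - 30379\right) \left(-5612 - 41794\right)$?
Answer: $-549577758$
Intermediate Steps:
$\left(41972 - 30379\right) \left(-5612 - 41794\right) = 11593 \left(-47406\right) = -549577758$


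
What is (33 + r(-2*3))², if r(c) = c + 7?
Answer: 1156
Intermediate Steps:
r(c) = 7 + c
(33 + r(-2*3))² = (33 + (7 - 2*3))² = (33 + (7 - 6))² = (33 + 1)² = 34² = 1156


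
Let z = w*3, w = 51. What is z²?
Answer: 23409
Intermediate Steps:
z = 153 (z = 51*3 = 153)
z² = 153² = 23409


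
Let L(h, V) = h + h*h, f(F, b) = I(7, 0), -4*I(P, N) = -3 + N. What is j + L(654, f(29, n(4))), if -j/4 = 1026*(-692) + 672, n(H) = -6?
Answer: 3265650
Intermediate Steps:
I(P, N) = ¾ - N/4 (I(P, N) = -(-3 + N)/4 = ¾ - N/4)
f(F, b) = ¾ (f(F, b) = ¾ - ¼*0 = ¾ + 0 = ¾)
L(h, V) = h + h²
j = 2837280 (j = -4*(1026*(-692) + 672) = -4*(-709992 + 672) = -4*(-709320) = 2837280)
j + L(654, f(29, n(4))) = 2837280 + 654*(1 + 654) = 2837280 + 654*655 = 2837280 + 428370 = 3265650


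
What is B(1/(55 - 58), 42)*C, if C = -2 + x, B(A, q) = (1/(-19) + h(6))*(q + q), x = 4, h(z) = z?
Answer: 18984/19 ≈ 999.16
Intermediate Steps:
B(A, q) = 226*q/19 (B(A, q) = (1/(-19) + 6)*(q + q) = (-1/19 + 6)*(2*q) = 113*(2*q)/19 = 226*q/19)
C = 2 (C = -2 + 4 = 2)
B(1/(55 - 58), 42)*C = ((226/19)*42)*2 = (9492/19)*2 = 18984/19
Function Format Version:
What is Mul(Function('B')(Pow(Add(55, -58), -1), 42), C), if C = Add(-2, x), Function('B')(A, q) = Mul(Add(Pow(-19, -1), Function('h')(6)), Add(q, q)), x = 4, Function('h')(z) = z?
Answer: Rational(18984, 19) ≈ 999.16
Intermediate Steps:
Function('B')(A, q) = Mul(Rational(226, 19), q) (Function('B')(A, q) = Mul(Add(Pow(-19, -1), 6), Add(q, q)) = Mul(Add(Rational(-1, 19), 6), Mul(2, q)) = Mul(Rational(113, 19), Mul(2, q)) = Mul(Rational(226, 19), q))
C = 2 (C = Add(-2, 4) = 2)
Mul(Function('B')(Pow(Add(55, -58), -1), 42), C) = Mul(Mul(Rational(226, 19), 42), 2) = Mul(Rational(9492, 19), 2) = Rational(18984, 19)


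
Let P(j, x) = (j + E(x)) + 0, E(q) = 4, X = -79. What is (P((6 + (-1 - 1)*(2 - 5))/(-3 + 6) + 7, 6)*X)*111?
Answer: -131535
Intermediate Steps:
P(j, x) = 4 + j (P(j, x) = (j + 4) + 0 = (4 + j) + 0 = 4 + j)
(P((6 + (-1 - 1)*(2 - 5))/(-3 + 6) + 7, 6)*X)*111 = ((4 + ((6 + (-1 - 1)*(2 - 5))/(-3 + 6) + 7))*(-79))*111 = ((4 + ((6 - 2*(-3))/3 + 7))*(-79))*111 = ((4 + ((6 + 6)*(1/3) + 7))*(-79))*111 = ((4 + (12*(1/3) + 7))*(-79))*111 = ((4 + (4 + 7))*(-79))*111 = ((4 + 11)*(-79))*111 = (15*(-79))*111 = -1185*111 = -131535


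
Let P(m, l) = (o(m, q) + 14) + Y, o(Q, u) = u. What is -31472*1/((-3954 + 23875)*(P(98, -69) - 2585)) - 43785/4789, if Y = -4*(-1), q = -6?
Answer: -2244125334997/245468494337 ≈ -9.1422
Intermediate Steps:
Y = 4
P(m, l) = 12 (P(m, l) = (-6 + 14) + 4 = 8 + 4 = 12)
-31472*1/((-3954 + 23875)*(P(98, -69) - 2585)) - 43785/4789 = -31472*1/((-3954 + 23875)*(12 - 2585)) - 43785/4789 = -31472/(19921*(-2573)) - 43785*1/4789 = -31472/(-51256733) - 43785/4789 = -31472*(-1/51256733) - 43785/4789 = 31472/51256733 - 43785/4789 = -2244125334997/245468494337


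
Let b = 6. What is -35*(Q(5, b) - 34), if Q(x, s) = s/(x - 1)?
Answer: 2275/2 ≈ 1137.5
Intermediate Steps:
Q(x, s) = s/(-1 + x)
-35*(Q(5, b) - 34) = -35*(6/(-1 + 5) - 34) = -35*(6/4 - 34) = -35*(6*(¼) - 34) = -35*(3/2 - 34) = -35*(-65/2) = 2275/2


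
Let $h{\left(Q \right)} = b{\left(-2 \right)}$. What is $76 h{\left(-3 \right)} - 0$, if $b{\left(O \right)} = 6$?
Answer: $456$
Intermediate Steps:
$h{\left(Q \right)} = 6$
$76 h{\left(-3 \right)} - 0 = 76 \cdot 6 - 0 = 456 + 0 = 456$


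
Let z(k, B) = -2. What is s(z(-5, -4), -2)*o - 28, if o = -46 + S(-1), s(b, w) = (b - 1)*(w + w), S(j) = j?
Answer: -592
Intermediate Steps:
s(b, w) = 2*w*(-1 + b) (s(b, w) = (-1 + b)*(2*w) = 2*w*(-1 + b))
o = -47 (o = -46 - 1 = -47)
s(z(-5, -4), -2)*o - 28 = (2*(-2)*(-1 - 2))*(-47) - 28 = (2*(-2)*(-3))*(-47) - 28 = 12*(-47) - 28 = -564 - 28 = -592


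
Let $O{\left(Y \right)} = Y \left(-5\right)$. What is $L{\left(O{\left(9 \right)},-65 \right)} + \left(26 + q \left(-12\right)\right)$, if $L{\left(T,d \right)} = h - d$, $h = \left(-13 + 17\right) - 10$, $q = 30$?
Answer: $-275$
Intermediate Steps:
$O{\left(Y \right)} = - 5 Y$
$h = -6$ ($h = 4 - 10 = -6$)
$L{\left(T,d \right)} = -6 - d$
$L{\left(O{\left(9 \right)},-65 \right)} + \left(26 + q \left(-12\right)\right) = \left(-6 - -65\right) + \left(26 + 30 \left(-12\right)\right) = \left(-6 + 65\right) + \left(26 - 360\right) = 59 - 334 = -275$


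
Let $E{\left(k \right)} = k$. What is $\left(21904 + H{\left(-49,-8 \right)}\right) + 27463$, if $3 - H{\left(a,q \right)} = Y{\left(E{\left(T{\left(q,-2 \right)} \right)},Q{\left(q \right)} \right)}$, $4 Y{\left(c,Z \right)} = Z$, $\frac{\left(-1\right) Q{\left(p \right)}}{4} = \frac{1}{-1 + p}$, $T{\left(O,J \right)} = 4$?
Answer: $\frac{444329}{9} \approx 49370.0$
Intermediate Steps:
$Q{\left(p \right)} = - \frac{4}{-1 + p}$
$Y{\left(c,Z \right)} = \frac{Z}{4}$
$H{\left(a,q \right)} = 3 + \frac{1}{-1 + q}$ ($H{\left(a,q \right)} = 3 - \frac{\left(-4\right) \frac{1}{-1 + q}}{4} = 3 - - \frac{1}{-1 + q} = 3 + \frac{1}{-1 + q}$)
$\left(21904 + H{\left(-49,-8 \right)}\right) + 27463 = \left(21904 + \frac{-2 + 3 \left(-8\right)}{-1 - 8}\right) + 27463 = \left(21904 + \frac{-2 - 24}{-9}\right) + 27463 = \left(21904 - - \frac{26}{9}\right) + 27463 = \left(21904 + \frac{26}{9}\right) + 27463 = \frac{197162}{9} + 27463 = \frac{444329}{9}$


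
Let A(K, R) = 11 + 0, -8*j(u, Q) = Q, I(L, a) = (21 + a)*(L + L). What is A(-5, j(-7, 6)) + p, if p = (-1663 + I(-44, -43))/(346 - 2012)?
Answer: 2579/238 ≈ 10.836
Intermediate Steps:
I(L, a) = 2*L*(21 + a) (I(L, a) = (21 + a)*(2*L) = 2*L*(21 + a))
j(u, Q) = -Q/8
p = -39/238 (p = (-1663 + 2*(-44)*(21 - 43))/(346 - 2012) = (-1663 + 2*(-44)*(-22))/(-1666) = (-1663 + 1936)*(-1/1666) = 273*(-1/1666) = -39/238 ≈ -0.16387)
A(K, R) = 11
A(-5, j(-7, 6)) + p = 11 - 39/238 = 2579/238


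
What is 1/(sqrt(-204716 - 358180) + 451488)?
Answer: 9406/4246707855 - I*sqrt(3909)/16986831420 ≈ 2.2149e-6 - 3.6806e-9*I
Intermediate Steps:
1/(sqrt(-204716 - 358180) + 451488) = 1/(sqrt(-562896) + 451488) = 1/(12*I*sqrt(3909) + 451488) = 1/(451488 + 12*I*sqrt(3909))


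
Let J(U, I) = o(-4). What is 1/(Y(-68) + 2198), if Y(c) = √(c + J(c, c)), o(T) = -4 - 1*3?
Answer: 2198/4831279 - 5*I*√3/4831279 ≈ 0.00045495 - 1.7925e-6*I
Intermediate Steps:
o(T) = -7 (o(T) = -4 - 3 = -7)
J(U, I) = -7
Y(c) = √(-7 + c) (Y(c) = √(c - 7) = √(-7 + c))
1/(Y(-68) + 2198) = 1/(√(-7 - 68) + 2198) = 1/(√(-75) + 2198) = 1/(5*I*√3 + 2198) = 1/(2198 + 5*I*√3)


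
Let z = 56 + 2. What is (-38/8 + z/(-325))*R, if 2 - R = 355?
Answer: 2261671/1300 ≈ 1739.7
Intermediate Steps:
z = 58
R = -353 (R = 2 - 1*355 = 2 - 355 = -353)
(-38/8 + z/(-325))*R = (-38/8 + 58/(-325))*(-353) = (-38*⅛ + 58*(-1/325))*(-353) = (-19/4 - 58/325)*(-353) = -6407/1300*(-353) = 2261671/1300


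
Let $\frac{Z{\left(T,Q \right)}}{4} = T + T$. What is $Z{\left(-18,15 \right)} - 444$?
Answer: $-588$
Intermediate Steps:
$Z{\left(T,Q \right)} = 8 T$ ($Z{\left(T,Q \right)} = 4 \left(T + T\right) = 4 \cdot 2 T = 8 T$)
$Z{\left(-18,15 \right)} - 444 = 8 \left(-18\right) - 444 = -144 - 444 = -588$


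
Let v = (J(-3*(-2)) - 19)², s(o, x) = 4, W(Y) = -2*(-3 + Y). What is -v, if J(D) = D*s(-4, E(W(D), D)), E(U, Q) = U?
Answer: -25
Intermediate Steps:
W(Y) = 6 - 2*Y
J(D) = 4*D (J(D) = D*4 = 4*D)
v = 25 (v = (4*(-3*(-2)) - 19)² = (4*6 - 19)² = (24 - 19)² = 5² = 25)
-v = -1*25 = -25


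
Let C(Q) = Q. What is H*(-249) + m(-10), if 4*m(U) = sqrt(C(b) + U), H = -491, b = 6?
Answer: 122259 + I/2 ≈ 1.2226e+5 + 0.5*I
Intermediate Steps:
m(U) = sqrt(6 + U)/4
H*(-249) + m(-10) = -491*(-249) + sqrt(6 - 10)/4 = 122259 + sqrt(-4)/4 = 122259 + (2*I)/4 = 122259 + I/2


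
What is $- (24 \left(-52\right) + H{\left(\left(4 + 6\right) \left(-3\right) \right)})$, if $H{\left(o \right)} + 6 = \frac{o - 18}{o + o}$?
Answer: $\frac{6266}{5} \approx 1253.2$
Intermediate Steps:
$H{\left(o \right)} = -6 + \frac{-18 + o}{2 o}$ ($H{\left(o \right)} = -6 + \frac{o - 18}{o + o} = -6 + \frac{-18 + o}{2 o}$)
$- (24 \left(-52\right) + H{\left(\left(4 + 6\right) \left(-3\right) \right)}) = - (24 \left(-52\right) - \left(\frac{11}{2} + \frac{9}{\left(4 + 6\right) \left(-3\right)}\right)) = - (-1248 - \left(\frac{11}{2} + \frac{9}{10 \left(-3\right)}\right)) = - (-1248 - \left(\frac{11}{2} + \frac{9}{-30}\right)) = - (-1248 - \frac{26}{5}) = \left(-1\right) \left(- \frac{6266}{5}\right) = \frac{6266}{5}$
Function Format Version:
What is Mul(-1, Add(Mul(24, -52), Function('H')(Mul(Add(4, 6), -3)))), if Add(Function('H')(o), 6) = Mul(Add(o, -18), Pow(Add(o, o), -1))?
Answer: Rational(6266, 5) ≈ 1253.2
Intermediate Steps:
Function('H')(o) = Add(-6, Mul(Rational(1, 2), Pow(o, -1), Add(-18, o))) (Function('H')(o) = Add(-6, Mul(Add(o, -18), Pow(Add(o, o), -1))) = Add(-6, Mul(Add(-18, o), Pow(Mul(2, o), -1))) = Add(-6, Mul(Add(-18, o), Mul(Rational(1, 2), Pow(o, -1)))) = Add(-6, Mul(Rational(1, 2), Pow(o, -1), Add(-18, o))))
Mul(-1, Add(Mul(24, -52), Function('H')(Mul(Add(4, 6), -3)))) = Mul(-1, Add(Mul(24, -52), Add(Rational(-11, 2), Mul(-9, Pow(Mul(Add(4, 6), -3), -1))))) = Mul(-1, Add(-1248, Add(Rational(-11, 2), Mul(-9, Pow(Mul(10, -3), -1))))) = Mul(-1, Add(-1248, Add(Rational(-11, 2), Mul(-9, Pow(-30, -1))))) = Mul(-1, Add(-1248, Add(Rational(-11, 2), Mul(-9, Rational(-1, 30))))) = Mul(-1, Add(-1248, Add(Rational(-11, 2), Rational(3, 10)))) = Mul(-1, Add(-1248, Rational(-26, 5))) = Mul(-1, Rational(-6266, 5)) = Rational(6266, 5)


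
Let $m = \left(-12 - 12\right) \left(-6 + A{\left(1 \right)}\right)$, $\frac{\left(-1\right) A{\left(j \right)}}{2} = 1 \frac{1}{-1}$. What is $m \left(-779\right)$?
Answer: $-74784$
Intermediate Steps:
$A{\left(j \right)} = 2$ ($A{\left(j \right)} = - 2 \cdot 1 \frac{1}{-1} = - 2 \cdot 1 \left(-1\right) = \left(-2\right) \left(-1\right) = 2$)
$m = 96$ ($m = \left(-12 - 12\right) \left(-6 + 2\right) = \left(-24\right) \left(-4\right) = 96$)
$m \left(-779\right) = 96 \left(-779\right) = -74784$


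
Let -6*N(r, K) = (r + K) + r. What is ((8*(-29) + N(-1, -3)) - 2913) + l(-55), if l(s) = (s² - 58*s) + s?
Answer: 18095/6 ≈ 3015.8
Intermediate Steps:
N(r, K) = -r/3 - K/6 (N(r, K) = -((r + K) + r)/6 = -((K + r) + r)/6 = -(K + 2*r)/6 = -r/3 - K/6)
l(s) = s² - 57*s
((8*(-29) + N(-1, -3)) - 2913) + l(-55) = ((8*(-29) + (-⅓*(-1) - ⅙*(-3))) - 2913) - 55*(-57 - 55) = ((-232 + (⅓ + ½)) - 2913) - 55*(-112) = ((-232 + ⅚) - 2913) + 6160 = (-1387/6 - 2913) + 6160 = -18865/6 + 6160 = 18095/6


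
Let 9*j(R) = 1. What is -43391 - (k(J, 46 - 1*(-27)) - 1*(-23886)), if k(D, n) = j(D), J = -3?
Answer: -605494/9 ≈ -67277.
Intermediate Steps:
j(R) = ⅑ (j(R) = (⅑)*1 = ⅑)
k(D, n) = ⅑
-43391 - (k(J, 46 - 1*(-27)) - 1*(-23886)) = -43391 - (⅑ - 1*(-23886)) = -43391 - (⅑ + 23886) = -43391 - 1*214975/9 = -43391 - 214975/9 = -605494/9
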